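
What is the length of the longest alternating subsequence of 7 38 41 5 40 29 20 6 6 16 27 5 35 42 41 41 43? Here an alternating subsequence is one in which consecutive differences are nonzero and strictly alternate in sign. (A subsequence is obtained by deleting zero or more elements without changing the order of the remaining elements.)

10

A longest alternating subsequence is 7, 38, 5, 40, 6, 16, 5, 42, 41, 43 (positions 1,2,4,5,8,10,12,14,15,17); its 9 consecutive differences strictly alternate in sign, and length 10 is optimal.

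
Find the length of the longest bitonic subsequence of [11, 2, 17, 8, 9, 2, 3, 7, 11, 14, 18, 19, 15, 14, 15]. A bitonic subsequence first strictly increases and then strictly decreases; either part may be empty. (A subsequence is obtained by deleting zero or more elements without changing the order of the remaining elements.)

Let inc[i] be the LIS ending at i and dec[i] the longest strictly decreasing subsequence starting at i. inc = [1, 1, 2, 2, 3, 1, 2, 3, 4, 5, 6, 7, 6, 5, 6], dec = [3, 1, 3, 2, 2, 1, 1, 1, 1, 1, 3, 3, 2, 1, 1].
max_i inc[i]+dec[i]−1 = 9, with one witness 2, 8, 9, 11, 14, 18, 19, 15, 14.

9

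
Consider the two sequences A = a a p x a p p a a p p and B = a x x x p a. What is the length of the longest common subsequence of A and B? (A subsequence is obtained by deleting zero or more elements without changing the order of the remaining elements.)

4

Backtracking the LCS table gives one alignment: a (A1,B1) → x (A4,B4) → p (A7,B5) → a (A9,B6).
So the longest common subsequence has length 4.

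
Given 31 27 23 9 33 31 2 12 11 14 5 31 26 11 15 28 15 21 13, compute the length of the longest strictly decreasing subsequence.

6

Scanning left to right, the best length ending at each element is: 31→1, 27→2, 23→3, 9→4, 33→1, 31→2, 2→5, 12→4, 11→5, 14→4, 5→6, 31→2, 26→3, 11→5, 15→4, 28→3, 15→4, 21→4, 13→5.
So the longest decreasing subsequence has length 6, e.g. 31, 27, 23, 12, 11, 5.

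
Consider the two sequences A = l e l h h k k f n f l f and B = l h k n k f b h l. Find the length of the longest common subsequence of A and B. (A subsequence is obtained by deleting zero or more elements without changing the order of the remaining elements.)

6

A longest common subsequence is lhkkfl (length 6); the LCS DP confirms no longer common subsequence exists.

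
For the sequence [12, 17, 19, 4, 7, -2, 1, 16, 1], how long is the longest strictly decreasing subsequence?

Let dp[i] be the longest decreasing subsequence ending at position i. Then dp = [1, 1, 1, 2, 2, 3, 3, 2, 3].
The maximum is 3; one witness is 12, 4, -2 at positions 1,4,6.

3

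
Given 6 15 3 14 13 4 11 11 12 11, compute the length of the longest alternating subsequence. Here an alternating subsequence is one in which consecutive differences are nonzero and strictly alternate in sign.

Track the best alternating length ending on an up-step vs a down-step at each position: up/down = 1/1, 2/1, 1/3, 4/3, 4/5, 4/5, 6/5, 6/5, 6/5, 6/7.
The maximum over both is 7; one such subsequence is 6, 15, 3, 14, 4, 12, 11.

7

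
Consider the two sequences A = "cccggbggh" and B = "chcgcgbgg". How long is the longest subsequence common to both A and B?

Backtracking the LCS table gives one alignment: c (A1,B1) → c (A2,B3) → c (A3,B5) → g (A5,B6) → b (A6,B7) → g (A7,B8) → g (A8,B9).
So the longest common subsequence has length 7.

7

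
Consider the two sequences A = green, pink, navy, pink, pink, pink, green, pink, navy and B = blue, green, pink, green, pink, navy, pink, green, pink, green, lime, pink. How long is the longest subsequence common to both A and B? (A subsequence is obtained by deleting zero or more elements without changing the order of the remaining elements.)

7

A longest common subsequence is green, pink, navy, pink, pink, green, pink (length 7); the LCS DP confirms no longer common subsequence exists.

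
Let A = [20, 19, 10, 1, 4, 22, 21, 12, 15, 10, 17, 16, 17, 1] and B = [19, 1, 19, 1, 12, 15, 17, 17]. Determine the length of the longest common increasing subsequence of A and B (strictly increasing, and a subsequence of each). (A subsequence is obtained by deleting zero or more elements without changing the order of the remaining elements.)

A longest common strictly increasing subsequence is 1, 12, 15, 17 (length 4); it appears in order in both A and B, and no longer such subsequence exists.

4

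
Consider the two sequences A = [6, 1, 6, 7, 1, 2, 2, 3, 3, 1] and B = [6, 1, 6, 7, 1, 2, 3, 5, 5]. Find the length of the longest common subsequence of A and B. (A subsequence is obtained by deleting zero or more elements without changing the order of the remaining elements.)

A longest common subsequence is 6, 1, 6, 7, 1, 2, 3 (length 7); the LCS DP confirms no longer common subsequence exists.

7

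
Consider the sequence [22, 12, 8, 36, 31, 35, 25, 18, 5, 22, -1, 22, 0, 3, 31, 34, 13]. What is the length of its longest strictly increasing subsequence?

5

Scanning left to right, the best length ending at each element is: 22→1, 12→1, 8→1, 36→2, 31→2, 35→3, 25→2, 18→2, 5→1, 22→3, -1→1, 22→3, 0→2, 3→3, 31→4, 34→5, 13→4.
So the longest increasing subsequence has length 5, e.g. 12, 18, 22, 31, 34.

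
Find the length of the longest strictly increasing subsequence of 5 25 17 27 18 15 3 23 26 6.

One longest increasing subsequence is 5, 17, 18, 23, 26 (positions 1,3,5,8,9), of length 5; no longer one exists.

5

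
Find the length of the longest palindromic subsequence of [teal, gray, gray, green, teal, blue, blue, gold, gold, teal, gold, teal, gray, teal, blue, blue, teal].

9

One longest palindromic subsequence is teal blue blue teal gray teal blue blue teal (positions 1,6,7,10,13,14,15,16,17); it reads the same forward and backward, and the interval DP gives dp[1][17] = 9.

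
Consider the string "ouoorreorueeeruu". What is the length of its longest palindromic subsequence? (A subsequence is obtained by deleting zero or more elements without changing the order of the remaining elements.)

8

One longest palindromic subsequence is ureeeeru (positions 2,6,7,11,12,13,14,16); it reads the same forward and backward, and the interval DP gives dp[1][16] = 8.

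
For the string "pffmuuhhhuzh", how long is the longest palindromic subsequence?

5

One longest palindromic subsequence is uhhhu (positions 6,7,8,9,10); it reads the same forward and backward, and the interval DP gives dp[1][12] = 5.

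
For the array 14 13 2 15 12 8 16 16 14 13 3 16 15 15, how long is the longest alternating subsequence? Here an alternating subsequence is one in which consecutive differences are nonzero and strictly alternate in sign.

A longest alternating subsequence is 14, 13, 15, 12, 16, 14, 16, 15 (positions 1,2,4,5,7,9,12,13); its 7 consecutive differences strictly alternate in sign, and length 8 is optimal.

8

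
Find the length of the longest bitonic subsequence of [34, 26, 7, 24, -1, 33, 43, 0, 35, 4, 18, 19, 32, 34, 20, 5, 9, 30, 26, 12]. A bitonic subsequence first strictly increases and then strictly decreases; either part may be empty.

Let inc[i] be the LIS ending at i and dec[i] the longest strictly decreasing subsequence starting at i. inc = [1, 1, 1, 2, 1, 3, 4, 2, 4, 3, 4, 5, 6, 7, 6, 4, 5, 7, 7, 6], dec = [6, 4, 2, 3, 1, 5, 6, 1, 5, 1, 2, 2, 4, 4, 2, 1, 1, 3, 2, 1].
max_i inc[i]+dec[i]−1 = 10, with one witness -1, 0, 4, 18, 19, 32, 34, 30, 26, 12.

10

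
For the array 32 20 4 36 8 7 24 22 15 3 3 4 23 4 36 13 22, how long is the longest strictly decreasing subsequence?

One longest decreasing subsequence is 32, 20, 8, 7, 3 (positions 1,2,5,6,10), of length 5; no longer one exists.

5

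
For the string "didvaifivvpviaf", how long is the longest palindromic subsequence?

7

One longest palindromic subsequence is fivpvif (positions 7,8,9,11,12,13,15); it reads the same forward and backward, and the interval DP gives dp[1][15] = 7.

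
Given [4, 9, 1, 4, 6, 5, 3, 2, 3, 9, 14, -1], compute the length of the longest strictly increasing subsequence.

Let dp[i] be the longest increasing subsequence ending at position i. Then dp = [1, 2, 1, 2, 3, 3, 2, 2, 3, 4, 5, 1].
The maximum is 5; one witness is 1, 4, 6, 9, 14 at positions 3,4,5,10,11.

5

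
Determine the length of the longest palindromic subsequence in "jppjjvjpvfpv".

7

One longest palindromic subsequence is ppjvjpp (positions 2,3,4,6,7,8,11); it reads the same forward and backward, and the interval DP gives dp[1][12] = 7.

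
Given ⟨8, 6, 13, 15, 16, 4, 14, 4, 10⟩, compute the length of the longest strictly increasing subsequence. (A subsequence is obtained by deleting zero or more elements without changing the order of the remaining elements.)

Let dp[i] be the longest increasing subsequence ending at position i. Then dp = [1, 1, 2, 3, 4, 1, 3, 1, 2].
The maximum is 4; one witness is 8, 13, 15, 16 at positions 1,3,4,5.

4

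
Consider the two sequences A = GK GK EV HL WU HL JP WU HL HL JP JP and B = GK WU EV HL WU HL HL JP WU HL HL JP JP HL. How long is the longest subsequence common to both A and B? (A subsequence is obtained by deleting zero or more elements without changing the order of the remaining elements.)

11

A longest common subsequence is GK, EV, HL, WU, HL, JP, WU, HL, HL, JP, JP (length 11); the LCS DP confirms no longer common subsequence exists.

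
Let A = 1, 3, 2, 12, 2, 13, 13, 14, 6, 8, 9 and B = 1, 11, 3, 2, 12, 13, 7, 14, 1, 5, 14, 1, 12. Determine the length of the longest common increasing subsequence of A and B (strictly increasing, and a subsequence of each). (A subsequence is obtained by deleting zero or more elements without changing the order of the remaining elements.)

A longest common strictly increasing subsequence is 1, 3, 12, 13, 14 (length 5); it appears in order in both A and B, and no longer such subsequence exists.

5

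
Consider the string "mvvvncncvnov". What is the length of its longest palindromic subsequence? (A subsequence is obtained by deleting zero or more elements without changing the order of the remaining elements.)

Using dp[i][j] = 2 + dp[i+1][j−1] if the ends match, else max(dp[i+1][j], dp[i][j−1]):
dp[1][12] = 7. A witness is vncncnv at positions 2,5,6,7,8,10,12.

7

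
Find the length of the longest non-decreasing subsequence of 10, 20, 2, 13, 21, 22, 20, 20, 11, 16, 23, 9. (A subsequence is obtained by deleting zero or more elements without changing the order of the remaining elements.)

One longest non-decreasing subsequence is 10, 20, 21, 22, 23 (positions 1,2,5,6,11), of length 5; no longer one exists.

5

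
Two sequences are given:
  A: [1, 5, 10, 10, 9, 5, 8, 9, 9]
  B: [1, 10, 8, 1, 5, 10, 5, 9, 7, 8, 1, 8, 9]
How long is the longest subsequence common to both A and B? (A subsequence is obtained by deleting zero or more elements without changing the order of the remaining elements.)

A longest common subsequence is 1, 5, 10, 9, 8, 9 (length 6); the LCS DP confirms no longer common subsequence exists.

6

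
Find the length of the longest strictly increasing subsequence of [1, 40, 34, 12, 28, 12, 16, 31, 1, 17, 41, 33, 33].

5

Let dp[i] be the longest increasing subsequence ending at position i. Then dp = [1, 2, 2, 2, 3, 2, 3, 4, 1, 4, 5, 5, 5].
The maximum is 5; one witness is 1, 12, 28, 31, 41 at positions 1,4,5,8,11.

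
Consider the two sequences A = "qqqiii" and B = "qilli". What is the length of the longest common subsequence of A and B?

Backtracking the LCS table gives one alignment: q (A3,B1) → i (A4,B2) → i (A6,B5).
So the longest common subsequence has length 3.

3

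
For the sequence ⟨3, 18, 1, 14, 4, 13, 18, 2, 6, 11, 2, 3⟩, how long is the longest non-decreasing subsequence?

Scanning left to right, the best length ending at each element is: 3→1, 18→2, 1→1, 14→2, 4→2, 13→3, 18→4, 2→2, 6→3, 11→4, 2→3, 3→4.
So the longest non-decreasing subsequence has length 4, e.g. 3, 4, 13, 18.

4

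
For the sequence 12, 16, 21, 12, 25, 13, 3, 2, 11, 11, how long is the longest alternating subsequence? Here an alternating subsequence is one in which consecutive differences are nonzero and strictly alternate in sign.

A longest alternating subsequence is 12, 16, 12, 25, 3, 11 (positions 1,2,4,5,7,9); its 5 consecutive differences strictly alternate in sign, and length 6 is optimal.

6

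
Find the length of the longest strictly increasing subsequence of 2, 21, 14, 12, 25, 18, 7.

Let dp[i] be the longest increasing subsequence ending at position i. Then dp = [1, 2, 2, 2, 3, 3, 2].
The maximum is 3; one witness is 2, 21, 25 at positions 1,2,5.

3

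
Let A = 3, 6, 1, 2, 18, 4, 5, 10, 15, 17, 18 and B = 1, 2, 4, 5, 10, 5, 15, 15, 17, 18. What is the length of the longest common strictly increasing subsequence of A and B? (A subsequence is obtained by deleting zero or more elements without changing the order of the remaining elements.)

A longest common strictly increasing subsequence is 1, 2, 4, 5, 10, 15, 17, 18 (length 8); it appears in order in both A and B, and no longer such subsequence exists.

8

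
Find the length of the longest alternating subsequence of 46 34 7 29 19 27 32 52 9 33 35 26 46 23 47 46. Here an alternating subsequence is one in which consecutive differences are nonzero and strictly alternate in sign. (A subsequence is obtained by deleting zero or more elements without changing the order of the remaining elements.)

Track the best alternating length ending on an up-step vs a down-step at each position: up/down = 1/1, 1/2, 1/2, 3/2, 3/4, 5/4, 5/2, 5/1, 3/6, 7/6, 7/6, 7/8, 9/6, 7/10, 11/6, 11/12.
The maximum over both is 12; one such subsequence is 46, 7, 29, 19, 27, 9, 33, 26, 46, 23, 47, 46.

12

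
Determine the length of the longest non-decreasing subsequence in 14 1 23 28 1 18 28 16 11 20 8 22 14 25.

6

Scanning left to right, the best length ending at each element is: 14→1, 1→1, 23→2, 28→3, 1→2, 18→3, 28→4, 16→3, 11→3, 20→4, 8→3, 22→5, 14→4, 25→6.
So the longest non-decreasing subsequence has length 6, e.g. 1, 1, 18, 20, 22, 25.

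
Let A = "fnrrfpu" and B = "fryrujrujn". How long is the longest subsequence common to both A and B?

4

A longest common subsequence is frru (length 4); the LCS DP confirms no longer common subsequence exists.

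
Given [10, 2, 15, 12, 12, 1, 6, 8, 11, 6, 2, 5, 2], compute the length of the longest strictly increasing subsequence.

One longest increasing subsequence is 2, 6, 8, 11 (positions 2,7,8,9), of length 4; no longer one exists.

4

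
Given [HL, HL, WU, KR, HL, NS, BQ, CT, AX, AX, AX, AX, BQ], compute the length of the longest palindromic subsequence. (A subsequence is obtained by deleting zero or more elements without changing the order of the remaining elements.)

6

One longest palindromic subsequence is BQ AX AX AX AX BQ (positions 7,9,10,11,12,13); it reads the same forward and backward, and the interval DP gives dp[1][13] = 6.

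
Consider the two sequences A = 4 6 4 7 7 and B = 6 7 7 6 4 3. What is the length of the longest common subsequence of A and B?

3

A longest common subsequence is 6, 7, 7 (length 3); the LCS DP confirms no longer common subsequence exists.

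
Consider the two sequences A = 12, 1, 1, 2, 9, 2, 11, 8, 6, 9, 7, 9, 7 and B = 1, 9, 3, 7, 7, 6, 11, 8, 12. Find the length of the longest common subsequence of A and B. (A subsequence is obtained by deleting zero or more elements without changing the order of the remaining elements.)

A longest common subsequence is 1, 9, 11, 8 (length 4); the LCS DP confirms no longer common subsequence exists.

4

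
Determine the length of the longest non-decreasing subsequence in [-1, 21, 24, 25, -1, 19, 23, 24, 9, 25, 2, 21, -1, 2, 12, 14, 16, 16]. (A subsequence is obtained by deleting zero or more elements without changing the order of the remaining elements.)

Let dp[i] be the longest non-decreasing subsequence ending at position i. Then dp = [1, 2, 3, 4, 2, 3, 4, 5, 3, 6, 3, 4, 3, 4, 5, 6, 7, 8].
The maximum is 8; one witness is -1, -1, 2, 2, 12, 14, 16, 16 at positions 1,5,11,14,15,16,17,18.

8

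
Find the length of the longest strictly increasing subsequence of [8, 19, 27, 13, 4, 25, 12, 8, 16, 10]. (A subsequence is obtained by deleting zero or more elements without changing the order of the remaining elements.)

Let dp[i] be the longest increasing subsequence ending at position i. Then dp = [1, 2, 3, 2, 1, 3, 2, 2, 3, 3].
The maximum is 3; one witness is 8, 19, 27 at positions 1,2,3.

3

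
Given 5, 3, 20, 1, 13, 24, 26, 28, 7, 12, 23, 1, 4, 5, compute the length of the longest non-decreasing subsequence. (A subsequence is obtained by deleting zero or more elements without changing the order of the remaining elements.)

5

Scanning left to right, the best length ending at each element is: 5→1, 3→1, 20→2, 1→1, 13→2, 24→3, 26→4, 28→5, 7→2, 12→3, 23→4, 1→2, 4→3, 5→4.
So the longest non-decreasing subsequence has length 5, e.g. 5, 20, 24, 26, 28.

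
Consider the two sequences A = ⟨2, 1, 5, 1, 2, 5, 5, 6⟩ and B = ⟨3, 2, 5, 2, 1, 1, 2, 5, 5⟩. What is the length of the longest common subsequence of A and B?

Backtracking the LCS table gives one alignment: 2 (A1,B4) → 1 (A2,B5) → 1 (A4,B6) → 2 (A5,B7) → 5 (A6,B8) → 5 (A7,B9).
So the longest common subsequence has length 6.

6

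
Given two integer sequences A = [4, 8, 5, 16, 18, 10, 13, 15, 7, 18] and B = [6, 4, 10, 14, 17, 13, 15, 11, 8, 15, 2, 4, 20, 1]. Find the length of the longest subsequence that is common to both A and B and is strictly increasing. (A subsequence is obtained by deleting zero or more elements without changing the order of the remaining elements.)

A longest common strictly increasing subsequence is 4, 10, 13, 15 (length 4); it appears in order in both A and B, and no longer such subsequence exists.

4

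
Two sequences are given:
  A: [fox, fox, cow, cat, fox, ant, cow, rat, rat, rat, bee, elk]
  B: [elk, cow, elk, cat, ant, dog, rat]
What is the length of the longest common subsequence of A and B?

4

A longest common subsequence is cow, cat, ant, rat (length 4); the LCS DP confirms no longer common subsequence exists.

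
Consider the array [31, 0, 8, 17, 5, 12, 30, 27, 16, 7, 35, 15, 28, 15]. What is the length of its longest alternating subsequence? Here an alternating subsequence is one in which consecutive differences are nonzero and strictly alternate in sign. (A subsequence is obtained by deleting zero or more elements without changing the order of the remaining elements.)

Track the best alternating length ending on an up-step vs a down-step at each position: up/down = 1/1, 1/2, 3/2, 3/2, 3/4, 5/4, 5/2, 5/6, 5/6, 5/6, 7/1, 7/8, 9/8, 7/10.
The maximum over both is 10; one such subsequence is 31, 0, 8, 5, 30, 27, 35, 15, 28, 15.

10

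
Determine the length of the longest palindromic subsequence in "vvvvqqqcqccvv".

One longest palindromic subsequence is vvqqqqvv (positions 1,2,5,6,7,9,12,13); it reads the same forward and backward, and the interval DP gives dp[1][13] = 8.

8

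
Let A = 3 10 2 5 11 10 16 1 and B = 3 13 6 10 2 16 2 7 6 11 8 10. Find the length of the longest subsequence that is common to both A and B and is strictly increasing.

A longest common strictly increasing subsequence is 3, 10, 16 (length 3); it appears in order in both A and B, and no longer such subsequence exists.

3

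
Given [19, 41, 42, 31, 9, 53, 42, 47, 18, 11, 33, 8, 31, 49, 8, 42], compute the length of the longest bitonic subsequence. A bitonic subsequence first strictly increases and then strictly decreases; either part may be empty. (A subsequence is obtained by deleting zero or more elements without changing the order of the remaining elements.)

Let inc[i] be the LIS ending at i and dec[i] the longest strictly decreasing subsequence starting at i. inc = [1, 2, 3, 2, 1, 4, 3, 4, 2, 2, 3, 1, 3, 5, 1, 4], dec = [4, 5, 5, 4, 2, 5, 4, 4, 3, 2, 3, 1, 2, 2, 1, 1].
max_i inc[i]+dec[i]−1 = 8, with one witness 19, 41, 42, 53, 47, 33, 31, 8.

8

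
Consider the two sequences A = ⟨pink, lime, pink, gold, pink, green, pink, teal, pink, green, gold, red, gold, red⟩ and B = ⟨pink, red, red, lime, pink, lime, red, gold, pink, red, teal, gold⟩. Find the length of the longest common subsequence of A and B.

7

A longest common subsequence is pink, lime, pink, gold, pink, teal, gold (length 7); the LCS DP confirms no longer common subsequence exists.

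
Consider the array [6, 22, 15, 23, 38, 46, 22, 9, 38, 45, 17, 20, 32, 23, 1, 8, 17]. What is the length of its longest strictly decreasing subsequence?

5

Let dp[i] be the longest decreasing subsequence ending at position i. Then dp = [1, 1, 2, 1, 1, 1, 2, 3, 2, 2, 3, 3, 3, 4, 5, 5, 5].
The maximum is 5; one witness is 46, 38, 32, 23, 1 at positions 6,9,13,14,15.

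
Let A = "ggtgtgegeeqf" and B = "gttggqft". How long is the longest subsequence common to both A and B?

7

Backtracking the LCS table gives one alignment: g (A2,B1) → t (A3,B2) → t (A5,B3) → g (A6,B4) → g (A8,B5) → q (A11,B6) → f (A12,B7).
So the longest common subsequence has length 7.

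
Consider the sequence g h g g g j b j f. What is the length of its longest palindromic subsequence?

4

Using dp[i][j] = 2 + dp[i+1][j−1] if the ends match, else max(dp[i+1][j], dp[i][j−1]):
dp[1][9] = 4. A witness is gggg at positions 1,3,4,5.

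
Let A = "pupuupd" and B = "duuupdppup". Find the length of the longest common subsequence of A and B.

Backtracking the LCS table gives one alignment: u (A2,B2) → u (A4,B3) → u (A5,B4) → p (A6,B5) → d (A7,B6).
So the longest common subsequence has length 5.

5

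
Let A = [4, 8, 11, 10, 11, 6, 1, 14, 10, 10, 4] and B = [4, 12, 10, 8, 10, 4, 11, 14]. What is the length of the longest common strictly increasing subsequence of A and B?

5

For each value that appears in both, track the longest common increasing run ending there.
The best achievable length is 5; one witness is 4, 8, 10, 11, 14 (A-positions 1,2,4,5,8, B-positions 1,4,5,7,8).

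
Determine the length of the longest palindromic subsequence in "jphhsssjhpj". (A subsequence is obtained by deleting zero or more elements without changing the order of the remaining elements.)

9

Using dp[i][j] = 2 + dp[i+1][j−1] if the ends match, else max(dp[i+1][j], dp[i][j−1]):
dp[1][11] = 9. A witness is jphssshpj at positions 1,2,3,5,6,7,9,10,11.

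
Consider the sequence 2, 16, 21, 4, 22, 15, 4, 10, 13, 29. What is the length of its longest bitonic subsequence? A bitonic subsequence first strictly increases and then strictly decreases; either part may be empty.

6

Let inc[i] be the LIS ending at i and dec[i] the longest strictly decreasing subsequence starting at i. inc = [1, 2, 3, 2, 4, 3, 2, 3, 4, 5], dec = [1, 3, 3, 1, 3, 2, 1, 1, 1, 1].
max_i inc[i]+dec[i]−1 = 6, with one witness 2, 16, 21, 22, 15, 13.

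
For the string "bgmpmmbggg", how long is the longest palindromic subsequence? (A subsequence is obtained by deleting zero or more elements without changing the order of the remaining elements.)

5

One longest palindromic subsequence is gmmmg (positions 2,3,5,6,10); it reads the same forward and backward, and the interval DP gives dp[1][10] = 5.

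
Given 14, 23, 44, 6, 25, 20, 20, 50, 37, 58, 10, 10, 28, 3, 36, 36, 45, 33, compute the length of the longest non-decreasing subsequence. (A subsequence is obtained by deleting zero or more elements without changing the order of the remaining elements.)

Scanning left to right, the best length ending at each element is: 14→1, 23→2, 44→3, 6→1, 25→3, 20→2, 20→3, 50→4, 37→4, 58→5, 10→2, 10→3, 28→4, 3→1, 36→5, 36→6, 45→7, 33→5.
So the longest non-decreasing subsequence has length 7, e.g. 14, 23, 25, 28, 36, 36, 45.

7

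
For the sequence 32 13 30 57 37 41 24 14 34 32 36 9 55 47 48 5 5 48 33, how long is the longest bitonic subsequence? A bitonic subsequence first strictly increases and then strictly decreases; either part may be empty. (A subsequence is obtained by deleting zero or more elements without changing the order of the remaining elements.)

8

One longest bitonic subsequence is 13, 30, 57, 41, 34, 32, 9, 5 (positions 2,3,4,6,9,10,12,17): it rises to 57 then falls. Length 8 is optimal.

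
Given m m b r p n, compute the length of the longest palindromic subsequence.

2

One longest palindromic subsequence is mm (positions 1,2); it reads the same forward and backward, and the interval DP gives dp[1][6] = 2.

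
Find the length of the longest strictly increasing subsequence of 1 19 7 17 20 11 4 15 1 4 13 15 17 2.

Scanning left to right, the best length ending at each element is: 1→1, 19→2, 7→2, 17→3, 20→4, 11→3, 4→2, 15→4, 1→1, 4→2, 13→4, 15→5, 17→6, 2→2.
So the longest increasing subsequence has length 6, e.g. 1, 7, 11, 13, 15, 17.

6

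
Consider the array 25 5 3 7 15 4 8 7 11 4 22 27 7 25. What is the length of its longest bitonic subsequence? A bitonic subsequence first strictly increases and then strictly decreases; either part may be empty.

One longest bitonic subsequence is 5, 7, 8, 11, 22, 27, 25 (positions 2,4,7,9,11,12,14): it rises to 27 then falls. Length 7 is optimal.

7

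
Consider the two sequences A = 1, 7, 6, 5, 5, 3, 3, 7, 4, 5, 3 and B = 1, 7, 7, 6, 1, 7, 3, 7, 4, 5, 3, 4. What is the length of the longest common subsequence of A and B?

Backtracking the LCS table gives one alignment: 1 (A1,B1) → 7 (A2,B3) → 6 (A3,B4) → 3 (A7,B7) → 7 (A8,B8) → 4 (A9,B9) → 5 (A10,B10) → 3 (A11,B11).
So the longest common subsequence has length 8.

8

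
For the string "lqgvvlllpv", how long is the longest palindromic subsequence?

Using dp[i][j] = 2 + dp[i+1][j−1] if the ends match, else max(dp[i+1][j], dp[i][j−1]):
dp[1][10] = 5. A witness is vlllv at positions 4,6,7,8,10.

5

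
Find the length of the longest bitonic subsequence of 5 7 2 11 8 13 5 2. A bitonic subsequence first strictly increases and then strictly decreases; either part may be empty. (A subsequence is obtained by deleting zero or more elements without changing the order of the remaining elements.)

6

One longest bitonic subsequence is 5, 7, 11, 8, 5, 2 (positions 1,2,4,5,7,8): it rises to 11 then falls. Length 6 is optimal.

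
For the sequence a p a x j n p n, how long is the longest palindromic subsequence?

3

One longest palindromic subsequence is npn (positions 6,7,8); it reads the same forward and backward, and the interval DP gives dp[1][8] = 3.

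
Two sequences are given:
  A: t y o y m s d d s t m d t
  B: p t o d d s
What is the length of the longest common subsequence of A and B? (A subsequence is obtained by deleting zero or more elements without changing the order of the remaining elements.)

A longest common subsequence is todds (length 5); the LCS DP confirms no longer common subsequence exists.

5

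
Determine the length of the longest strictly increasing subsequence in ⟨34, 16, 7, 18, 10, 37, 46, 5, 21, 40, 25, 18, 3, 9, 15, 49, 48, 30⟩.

5

Let dp[i] be the longest increasing subsequence ending at position i. Then dp = [1, 1, 1, 2, 2, 3, 4, 1, 3, 4, 4, 3, 1, 2, 3, 5, 5, 5].
The maximum is 5; one witness is 16, 18, 37, 46, 49 at positions 2,4,6,7,16.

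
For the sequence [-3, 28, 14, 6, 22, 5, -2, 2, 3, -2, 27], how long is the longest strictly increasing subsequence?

5

One longest increasing subsequence is -3, -2, 2, 3, 27 (positions 1,7,8,9,11), of length 5; no longer one exists.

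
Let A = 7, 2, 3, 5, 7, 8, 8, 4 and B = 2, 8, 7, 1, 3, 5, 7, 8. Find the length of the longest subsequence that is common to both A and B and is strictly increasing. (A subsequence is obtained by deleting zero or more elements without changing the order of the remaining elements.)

A longest common strictly increasing subsequence is 2, 3, 5, 7, 8 (length 5); it appears in order in both A and B, and no longer such subsequence exists.

5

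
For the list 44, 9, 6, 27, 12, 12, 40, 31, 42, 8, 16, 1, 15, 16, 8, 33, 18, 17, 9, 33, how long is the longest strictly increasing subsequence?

One longest increasing subsequence is 9, 12, 15, 16, 18, 33 (positions 2,5,13,14,17,20), of length 6; no longer one exists.

6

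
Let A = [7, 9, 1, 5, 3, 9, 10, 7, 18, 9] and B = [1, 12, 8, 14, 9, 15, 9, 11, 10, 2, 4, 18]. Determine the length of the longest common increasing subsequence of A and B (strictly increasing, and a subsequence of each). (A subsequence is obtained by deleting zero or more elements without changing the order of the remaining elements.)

4

For each value that appears in both, track the longest common increasing run ending there.
The best achievable length is 4; one witness is 1, 9, 10, 18 (A-positions 3,6,7,9, B-positions 1,5,9,12).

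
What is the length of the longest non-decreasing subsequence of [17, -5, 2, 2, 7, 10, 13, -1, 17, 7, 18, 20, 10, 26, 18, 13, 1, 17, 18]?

Let dp[i] be the longest non-decreasing subsequence ending at position i. Then dp = [1, 1, 2, 3, 4, 5, 6, 2, 7, 5, 8, 9, 6, 10, 9, 7, 3, 8, 10].
The maximum is 10; one witness is -5, 2, 2, 7, 10, 13, 17, 18, 20, 26 at positions 2,3,4,5,6,7,9,11,12,14.

10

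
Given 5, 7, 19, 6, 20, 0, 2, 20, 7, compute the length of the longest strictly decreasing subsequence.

Let dp[i] be the longest decreasing subsequence ending at position i. Then dp = [1, 1, 1, 2, 1, 3, 3, 1, 2].
The maximum is 3; one witness is 7, 6, 0 at positions 2,4,6.

3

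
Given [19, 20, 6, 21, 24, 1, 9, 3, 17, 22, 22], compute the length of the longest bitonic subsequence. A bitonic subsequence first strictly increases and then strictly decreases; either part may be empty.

Let inc[i] be the LIS ending at i and dec[i] the longest strictly decreasing subsequence starting at i. inc = [1, 2, 1, 3, 4, 1, 2, 2, 3, 4, 4], dec = [3, 3, 2, 3, 3, 1, 2, 1, 1, 1, 1].
max_i inc[i]+dec[i]−1 = 6, with one witness 19, 20, 21, 24, 9, 3.

6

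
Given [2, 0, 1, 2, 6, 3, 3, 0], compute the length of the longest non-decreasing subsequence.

Let dp[i] be the longest non-decreasing subsequence ending at position i. Then dp = [1, 1, 2, 3, 4, 4, 5, 2].
The maximum is 5; one witness is 0, 1, 2, 3, 3 at positions 2,3,4,6,7.

5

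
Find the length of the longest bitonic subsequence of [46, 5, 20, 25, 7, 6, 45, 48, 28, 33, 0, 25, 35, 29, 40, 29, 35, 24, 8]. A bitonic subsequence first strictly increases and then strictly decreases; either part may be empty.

Let inc[i] be the LIS ending at i and dec[i] the longest strictly decreasing subsequence starting at i. inc = [1, 1, 2, 3, 2, 2, 4, 5, 4, 5, 1, 3, 6, 5, 7, 5, 6, 3, 3], dec = [6, 2, 4, 4, 3, 2, 5, 5, 4, 4, 1, 3, 4, 3, 4, 3, 3, 2, 1].
max_i inc[i]+dec[i]−1 = 10, with one witness 5, 20, 25, 28, 33, 35, 40, 35, 24, 8.

10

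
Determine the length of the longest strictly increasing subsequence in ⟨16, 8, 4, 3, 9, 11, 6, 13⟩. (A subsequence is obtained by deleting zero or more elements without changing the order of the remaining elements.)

Let dp[i] be the longest increasing subsequence ending at position i. Then dp = [1, 1, 1, 1, 2, 3, 2, 4].
The maximum is 4; one witness is 8, 9, 11, 13 at positions 2,5,6,8.

4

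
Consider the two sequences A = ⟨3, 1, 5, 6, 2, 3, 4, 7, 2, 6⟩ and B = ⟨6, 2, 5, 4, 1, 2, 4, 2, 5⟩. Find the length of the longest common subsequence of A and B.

4

A longest common subsequence is 1, 2, 4, 2 (length 4); the LCS DP confirms no longer common subsequence exists.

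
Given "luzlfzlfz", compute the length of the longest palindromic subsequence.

5

Using dp[i][j] = 2 + dp[i+1][j−1] if the ends match, else max(dp[i+1][j], dp[i][j−1]):
dp[1][9] = 5. A witness is zflfz at positions 3,5,7,8,9.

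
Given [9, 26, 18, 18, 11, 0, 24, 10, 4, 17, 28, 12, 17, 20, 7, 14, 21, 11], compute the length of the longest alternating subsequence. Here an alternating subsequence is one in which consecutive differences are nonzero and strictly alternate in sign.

11

Track the best alternating length ending on an up-step vs a down-step at each position: up/down = 1/1, 2/1, 2/3, 2/3, 2/3, 1/3, 4/3, 4/5, 4/5, 6/5, 6/1, 6/7, 8/7, 8/7, 6/9, 10/9, 10/7, 10/11.
The maximum over both is 11; one such subsequence is 9, 26, 18, 24, 10, 17, 12, 17, 7, 14, 11.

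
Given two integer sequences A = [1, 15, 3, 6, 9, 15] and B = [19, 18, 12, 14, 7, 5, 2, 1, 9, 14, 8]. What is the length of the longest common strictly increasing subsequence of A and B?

For each value that appears in both, track the longest common increasing run ending there.
The best achievable length is 2; one witness is 1, 9 (A-positions 1,5, B-positions 8,9).

2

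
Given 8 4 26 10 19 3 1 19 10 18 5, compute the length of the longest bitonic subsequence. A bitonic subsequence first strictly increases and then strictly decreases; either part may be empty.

5

Let inc[i] be the LIS ending at i and dec[i] the longest strictly decreasing subsequence starting at i. inc = [1, 1, 2, 2, 3, 1, 1, 3, 2, 3, 2], dec = [4, 3, 4, 3, 3, 2, 1, 3, 2, 2, 1].
max_i inc[i]+dec[i]−1 = 5, with one witness 8, 26, 19, 18, 5.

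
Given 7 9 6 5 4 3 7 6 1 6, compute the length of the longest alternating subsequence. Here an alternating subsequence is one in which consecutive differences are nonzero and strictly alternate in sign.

A longest alternating subsequence is 7, 9, 6, 7, 1, 6 (positions 1,2,3,7,9,10); its 5 consecutive differences strictly alternate in sign, and length 6 is optimal.

6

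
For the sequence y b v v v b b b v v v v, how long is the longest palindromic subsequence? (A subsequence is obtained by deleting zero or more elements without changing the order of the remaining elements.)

One longest palindromic subsequence is vvvbbbvvv (positions 3,4,5,6,7,8,10,11,12); it reads the same forward and backward, and the interval DP gives dp[1][12] = 9.

9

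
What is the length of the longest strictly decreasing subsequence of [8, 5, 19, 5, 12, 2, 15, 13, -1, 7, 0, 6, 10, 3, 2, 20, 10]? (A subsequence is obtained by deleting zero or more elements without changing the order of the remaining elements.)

7

Scanning left to right, the best length ending at each element is: 8→1, 5→2, 19→1, 5→2, 12→2, 2→3, 15→2, 13→3, -1→4, 7→4, 0→5, 6→5, 10→4, 3→6, 2→7, 20→1, 10→4.
So the longest decreasing subsequence has length 7, e.g. 19, 15, 13, 7, 6, 3, 2.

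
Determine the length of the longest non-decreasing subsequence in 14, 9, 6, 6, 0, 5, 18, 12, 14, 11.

One longest non-decreasing subsequence is 6, 6, 12, 14 (positions 3,4,8,9), of length 4; no longer one exists.

4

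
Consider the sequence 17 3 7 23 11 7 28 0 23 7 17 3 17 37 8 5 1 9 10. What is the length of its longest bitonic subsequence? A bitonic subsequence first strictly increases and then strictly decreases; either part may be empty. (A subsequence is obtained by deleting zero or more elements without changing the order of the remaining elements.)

Let inc[i] be the LIS ending at i and dec[i] the longest strictly decreasing subsequence starting at i. inc = [1, 1, 2, 3, 3, 2, 4, 1, 4, 2, 4, 2, 4, 5, 3, 3, 2, 4, 5], dec = [5, 2, 3, 5, 4, 3, 6, 1, 5, 3, 4, 2, 4, 4, 3, 2, 1, 1, 1].
max_i inc[i]+dec[i]−1 = 9, with one witness 3, 7, 23, 28, 23, 17, 8, 5, 1.

9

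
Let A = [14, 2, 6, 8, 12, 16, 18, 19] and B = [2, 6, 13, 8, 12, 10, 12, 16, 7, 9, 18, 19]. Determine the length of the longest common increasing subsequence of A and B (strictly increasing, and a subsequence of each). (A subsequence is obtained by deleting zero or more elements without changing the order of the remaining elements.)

7

For each value that appears in both, track the longest common increasing run ending there.
The best achievable length is 7; one witness is 2, 6, 8, 12, 16, 18, 19 (A-positions 2,3,4,5,6,7,8, B-positions 1,2,4,5,8,11,12).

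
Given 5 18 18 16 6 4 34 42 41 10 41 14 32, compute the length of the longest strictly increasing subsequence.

Let dp[i] be the longest increasing subsequence ending at position i. Then dp = [1, 2, 2, 2, 2, 1, 3, 4, 4, 3, 4, 4, 5].
The maximum is 5; one witness is 5, 6, 10, 14, 32 at positions 1,5,10,12,13.

5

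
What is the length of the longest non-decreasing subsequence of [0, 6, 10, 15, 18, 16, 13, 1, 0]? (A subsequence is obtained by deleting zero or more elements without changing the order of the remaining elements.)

One longest non-decreasing subsequence is 0, 6, 10, 15, 18 (positions 1,2,3,4,5), of length 5; no longer one exists.

5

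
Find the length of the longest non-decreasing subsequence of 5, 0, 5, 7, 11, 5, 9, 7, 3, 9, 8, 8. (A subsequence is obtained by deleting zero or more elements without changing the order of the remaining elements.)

6

Scanning left to right, the best length ending at each element is: 5→1, 0→1, 5→2, 7→3, 11→4, 5→3, 9→4, 7→4, 3→2, 9→5, 8→5, 8→6.
So the longest non-decreasing subsequence has length 6, e.g. 5, 5, 7, 7, 8, 8.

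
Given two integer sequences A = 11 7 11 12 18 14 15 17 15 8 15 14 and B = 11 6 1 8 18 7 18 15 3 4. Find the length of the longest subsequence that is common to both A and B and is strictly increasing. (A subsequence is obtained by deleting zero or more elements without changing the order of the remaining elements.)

2

For each value that appears in both, track the longest common increasing run ending there.
The best achievable length is 2; one witness is 11, 18 (A-positions 1,5, B-positions 1,5).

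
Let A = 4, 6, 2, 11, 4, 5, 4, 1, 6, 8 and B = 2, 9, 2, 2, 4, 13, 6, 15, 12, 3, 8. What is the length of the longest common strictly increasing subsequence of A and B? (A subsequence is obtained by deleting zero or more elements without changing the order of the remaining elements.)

For each value that appears in both, track the longest common increasing run ending there.
The best achievable length is 4; one witness is 2, 4, 6, 8 (A-positions 3,5,9,10, B-positions 1,5,7,11).

4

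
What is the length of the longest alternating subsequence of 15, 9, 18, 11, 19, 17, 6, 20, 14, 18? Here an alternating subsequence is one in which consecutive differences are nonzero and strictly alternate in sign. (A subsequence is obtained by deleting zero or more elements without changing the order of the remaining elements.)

9

A longest alternating subsequence is 15, 9, 18, 11, 19, 17, 20, 14, 18 (positions 1,2,3,4,5,6,8,9,10); its 8 consecutive differences strictly alternate in sign, and length 9 is optimal.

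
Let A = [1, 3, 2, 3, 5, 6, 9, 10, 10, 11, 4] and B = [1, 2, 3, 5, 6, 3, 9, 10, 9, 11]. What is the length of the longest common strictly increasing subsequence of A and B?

8

A longest common strictly increasing subsequence is 1, 2, 3, 5, 6, 9, 10, 11 (length 8); it appears in order in both A and B, and no longer such subsequence exists.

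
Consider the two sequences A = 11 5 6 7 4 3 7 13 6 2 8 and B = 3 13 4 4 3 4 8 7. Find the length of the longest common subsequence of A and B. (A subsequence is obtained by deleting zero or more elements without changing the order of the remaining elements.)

Backtracking the LCS table gives one alignment: 4 (A5,B4) → 3 (A6,B5) → 7 (A7,B8).
So the longest common subsequence has length 3.

3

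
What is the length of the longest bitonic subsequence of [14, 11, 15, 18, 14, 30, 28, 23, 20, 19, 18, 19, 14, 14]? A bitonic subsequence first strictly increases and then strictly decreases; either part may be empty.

One longest bitonic subsequence is 14, 15, 18, 30, 28, 23, 20, 19, 18, 14 (positions 1,3,4,6,7,8,9,10,11,14): it rises to 30 then falls. Length 10 is optimal.

10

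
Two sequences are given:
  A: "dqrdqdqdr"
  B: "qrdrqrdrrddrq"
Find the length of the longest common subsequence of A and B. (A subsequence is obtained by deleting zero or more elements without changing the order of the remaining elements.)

Backtracking the LCS table gives one alignment: d (A1,B3) → q (A2,B5) → r (A3,B6) → d (A4,B7) → d (A6,B10) → d (A8,B11) → r (A9,B12).
So the longest common subsequence has length 7.

7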